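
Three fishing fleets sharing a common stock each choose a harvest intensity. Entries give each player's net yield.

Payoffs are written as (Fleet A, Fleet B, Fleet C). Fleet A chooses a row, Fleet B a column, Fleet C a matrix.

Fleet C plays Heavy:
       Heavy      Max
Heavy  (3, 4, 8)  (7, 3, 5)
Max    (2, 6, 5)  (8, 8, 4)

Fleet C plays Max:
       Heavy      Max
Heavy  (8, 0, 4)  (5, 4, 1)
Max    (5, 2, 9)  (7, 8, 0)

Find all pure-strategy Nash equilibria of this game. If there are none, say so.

For each player, find the best response to each opponent profile; mutual best responses are the pure NE.
Fleet A against (Heavy, Heavy): payoffs 3, 2 → best response Heavy.
Fleet A against (Heavy, Max): payoffs 8, 5 → best response Heavy.
Fleet A against (Max, Heavy): payoffs 7, 8 → best response Max.
Fleet A against (Max, Max): payoffs 5, 7 → best response Max.
Fleet B against (Heavy, Heavy): payoffs 4, 3 → best response Heavy.
Fleet B against (Heavy, Max): payoffs 0, 4 → best response Max.
Fleet B against (Max, Heavy): payoffs 6, 8 → best response Max.
Fleet B against (Max, Max): payoffs 2, 8 → best response Max.
Fleet C against (Heavy, Heavy): payoffs 8, 4 → best response Heavy.
Fleet C against (Heavy, Max): payoffs 5, 1 → best response Heavy.
Fleet C against (Max, Heavy): payoffs 5, 9 → best response Max.
Fleet C against (Max, Max): payoffs 4, 0 → best response Heavy.
Mutual best responses: (Heavy, Heavy, Heavy); (Max, Max, Heavy).

Pure-strategy Nash equilibria: (Heavy, Heavy, Heavy); (Max, Max, Heavy)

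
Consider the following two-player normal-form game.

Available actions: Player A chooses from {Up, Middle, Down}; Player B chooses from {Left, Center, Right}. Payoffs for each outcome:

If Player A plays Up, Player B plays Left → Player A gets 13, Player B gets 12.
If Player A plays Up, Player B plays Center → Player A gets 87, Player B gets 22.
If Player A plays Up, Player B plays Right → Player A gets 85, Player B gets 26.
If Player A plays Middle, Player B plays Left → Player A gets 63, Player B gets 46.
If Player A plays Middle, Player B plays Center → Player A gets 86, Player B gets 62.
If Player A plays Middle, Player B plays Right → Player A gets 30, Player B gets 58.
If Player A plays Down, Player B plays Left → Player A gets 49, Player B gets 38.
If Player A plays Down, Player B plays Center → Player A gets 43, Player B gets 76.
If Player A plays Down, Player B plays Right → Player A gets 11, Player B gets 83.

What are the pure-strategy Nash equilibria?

(Up, Left): Player A can switch to Middle (13 → 63). Not NE.
(Up, Center): Player B can switch to Right (22 → 26). Not NE.
(Up, Right): Player A gets 85, best alternative 30; Player B gets 26, best alternative 22. No profitable deviation — NE.
(Middle, Left): Player B can switch to Center (46 → 62). Not NE.
(Middle, Center): Player A can switch to Up (86 → 87). Not NE.
(Middle, Right): Player A can switch to Up (30 → 85). Not NE.
(Down, Left): Player A can switch to Middle (49 → 63). Not NE.
(Down, Center): Player A can switch to Up (43 → 87). Not NE.
(Down, Right): Player A can switch to Up (11 → 85). Not NE.

Pure NE: (Up, Right)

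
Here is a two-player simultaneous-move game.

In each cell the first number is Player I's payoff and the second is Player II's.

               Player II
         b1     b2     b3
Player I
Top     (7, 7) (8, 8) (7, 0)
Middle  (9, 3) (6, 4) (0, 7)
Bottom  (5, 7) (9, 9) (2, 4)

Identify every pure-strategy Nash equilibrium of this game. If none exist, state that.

(Top, b1): Player I can switch to Middle (7 → 9). Not NE.
(Top, b2): Player I can switch to Bottom (8 → 9). Not NE.
(Top, b3): Player II can switch to b1 (0 → 7). Not NE.
(Middle, b1): Player II can switch to b2 (3 → 4). Not NE.
(Middle, b2): Player I can switch to Top (6 → 8). Not NE.
(Middle, b3): Player I can switch to Top (0 → 7). Not NE.
(Bottom, b1): Player I can switch to Top (5 → 7). Not NE.
(Bottom, b2): Player I gets 9, best alternative 8; Player II gets 9, best alternative 7. No profitable deviation — NE.
(Bottom, b3): Player I can switch to Top (2 → 7). Not NE.

Pure NE: (Bottom, b2)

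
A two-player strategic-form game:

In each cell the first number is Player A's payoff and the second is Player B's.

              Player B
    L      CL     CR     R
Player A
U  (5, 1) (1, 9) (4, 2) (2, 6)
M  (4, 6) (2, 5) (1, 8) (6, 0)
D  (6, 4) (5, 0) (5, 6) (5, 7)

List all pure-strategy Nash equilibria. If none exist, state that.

Mark each player's best response to every combination of opponents' strategies; a profile where every player is best-responding is a pure Nash equilibrium.
Player A against L: payoffs 5, 4, 6 → best response D.
Player A against CL: payoffs 1, 2, 5 → best response D.
Player A against CR: payoffs 4, 1, 5 → best response D.
Player A against R: payoffs 2, 6, 5 → best response M.
Player B against U: payoffs 1, 9, 2, 6 → best response CL.
Player B against M: payoffs 6, 5, 8, 0 → best response CR.
Player B against D: payoffs 4, 0, 6, 7 → best response R.
No profile is a mutual best response for all players.

There is no pure-strategy Nash equilibrium.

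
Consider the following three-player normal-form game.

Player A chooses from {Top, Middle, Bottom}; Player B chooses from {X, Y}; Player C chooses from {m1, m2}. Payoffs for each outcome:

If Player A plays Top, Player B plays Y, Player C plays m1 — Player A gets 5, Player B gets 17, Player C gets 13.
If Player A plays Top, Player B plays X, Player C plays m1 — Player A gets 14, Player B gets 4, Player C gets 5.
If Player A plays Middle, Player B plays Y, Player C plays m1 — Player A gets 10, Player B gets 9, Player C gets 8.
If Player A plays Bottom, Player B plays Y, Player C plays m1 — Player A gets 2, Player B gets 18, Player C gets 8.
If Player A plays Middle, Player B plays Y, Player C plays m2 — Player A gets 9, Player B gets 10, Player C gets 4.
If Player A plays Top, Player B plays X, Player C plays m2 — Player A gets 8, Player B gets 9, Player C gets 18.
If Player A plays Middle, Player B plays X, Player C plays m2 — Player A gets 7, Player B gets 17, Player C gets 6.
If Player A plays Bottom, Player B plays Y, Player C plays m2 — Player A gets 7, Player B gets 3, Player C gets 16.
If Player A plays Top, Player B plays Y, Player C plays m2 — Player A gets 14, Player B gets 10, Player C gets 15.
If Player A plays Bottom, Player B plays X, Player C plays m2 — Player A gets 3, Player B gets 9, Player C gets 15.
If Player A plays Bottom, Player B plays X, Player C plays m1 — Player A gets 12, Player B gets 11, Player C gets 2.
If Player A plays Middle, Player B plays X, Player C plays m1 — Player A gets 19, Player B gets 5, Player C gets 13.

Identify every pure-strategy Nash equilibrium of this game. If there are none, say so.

(Top, Y, m2), (Middle, Y, m1)

(Top, X, m1): Player A can switch to Middle (14 → 19). Not NE.
(Top, X, m2): Player B can switch to Y (9 → 10). Not NE.
(Top, Y, m1): Player A can switch to Middle (5 → 10). Not NE.
(Top, Y, m2): Player A gets 14, best alternative 9; Player B gets 10, best alternative 9; Player C gets 15, best alternative 13. No profitable deviation — NE.
(Middle, X, m1): Player B can switch to Y (5 → 9). Not NE.
(Middle, X, m2): Player A can switch to Top (7 → 8). Not NE.
(Middle, Y, m1): Player A gets 10, best alternative 5; Player B gets 9, best alternative 5; Player C gets 8, best alternative 4. No profitable deviation — NE.
(Middle, Y, m2): Player A can switch to Top (9 → 14). Not NE.
(Bottom, X, m1): Player A can switch to Top (12 → 14). Not NE.
(Bottom, X, m2): Player A can switch to Top (3 → 8). Not NE.
(Bottom, Y, m1): Player A can switch to Top (2 → 5). Not NE.
(Bottom, Y, m2): Player A can switch to Top (7 → 14). Not NE.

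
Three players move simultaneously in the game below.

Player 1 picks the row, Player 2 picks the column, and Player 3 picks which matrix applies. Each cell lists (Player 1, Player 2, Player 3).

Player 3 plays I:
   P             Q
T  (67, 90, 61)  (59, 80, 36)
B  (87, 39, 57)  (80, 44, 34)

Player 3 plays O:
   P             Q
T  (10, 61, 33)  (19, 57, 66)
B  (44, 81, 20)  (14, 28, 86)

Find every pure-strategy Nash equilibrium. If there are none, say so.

none

Player 1 against (P, I): payoffs 67, 87 → best response B.
Player 1 against (P, O): payoffs 10, 44 → best response B.
Player 1 against (Q, I): payoffs 59, 80 → best response B.
Player 1 against (Q, O): payoffs 19, 14 → best response T.
Player 2 against (T, I): payoffs 90, 80 → best response P.
Player 2 against (T, O): payoffs 61, 57 → best response P.
Player 2 against (B, I): payoffs 39, 44 → best response Q.
Player 2 against (B, O): payoffs 81, 28 → best response P.
Player 3 against (T, P): payoffs 61, 33 → best response I.
Player 3 against (T, Q): payoffs 36, 66 → best response O.
Player 3 against (B, P): payoffs 57, 20 → best response I.
Player 3 against (B, Q): payoffs 34, 86 → best response O.
No profile is a mutual best response for all players.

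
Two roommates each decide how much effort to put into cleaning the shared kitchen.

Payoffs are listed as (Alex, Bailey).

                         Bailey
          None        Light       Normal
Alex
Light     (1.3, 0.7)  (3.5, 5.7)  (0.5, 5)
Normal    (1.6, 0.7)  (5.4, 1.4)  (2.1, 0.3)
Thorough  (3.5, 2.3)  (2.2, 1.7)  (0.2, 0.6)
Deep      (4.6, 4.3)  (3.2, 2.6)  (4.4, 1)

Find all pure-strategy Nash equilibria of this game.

For each strategy profile, look for a profitable unilateral deviation.
(Light, None): Alex can switch to Normal (1.3 → 1.6). Not NE.
(Light, Light): Alex can switch to Normal (3.5 → 5.4). Not NE.
(Light, Normal): Alex can switch to Normal (0.5 → 2.1). Not NE.
(Normal, None): Alex can switch to Thorough (1.6 → 3.5). Not NE.
(Normal, Light): Alex gets 5.4, best alternative 3.5; Bailey gets 1.4, best alternative 0.7. No profitable deviation — NE.
(Normal, Normal): Alex can switch to Deep (2.1 → 4.4). Not NE.
(Thorough, None): Alex can switch to Deep (3.5 → 4.6). Not NE.
(Thorough, Light): Alex can switch to Light (2.2 → 3.5). Not NE.
(Thorough, Normal): Alex can switch to Light (0.2 → 0.5). Not NE.
(Deep, None): Alex gets 4.6, best alternative 3.5; Bailey gets 4.3, best alternative 2.6. No profitable deviation — NE.
(Deep, Light): Alex can switch to Light (3.2 → 3.5). Not NE.
(Deep, Normal): Bailey can switch to None (1 → 4.3). Not NE.

The pure Nash equilibria are (Normal, Light), (Deep, None).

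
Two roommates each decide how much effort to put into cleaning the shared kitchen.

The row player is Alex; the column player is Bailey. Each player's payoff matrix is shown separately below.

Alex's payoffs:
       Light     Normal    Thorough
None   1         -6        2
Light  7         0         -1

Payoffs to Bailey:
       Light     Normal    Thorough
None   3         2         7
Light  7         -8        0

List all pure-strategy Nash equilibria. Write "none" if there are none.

Alex against Light: payoffs 1, 7 → best response Light.
Alex against Normal: payoffs -6, 0 → best response Light.
Alex against Thorough: payoffs 2, -1 → best response None.
Bailey against None: payoffs 3, 2, 7 → best response Thorough.
Bailey against Light: payoffs 7, -8, 0 → best response Light.
Mutual best responses: (None, Thorough); (Light, Light).

The pure Nash equilibria are (None, Thorough), (Light, Light).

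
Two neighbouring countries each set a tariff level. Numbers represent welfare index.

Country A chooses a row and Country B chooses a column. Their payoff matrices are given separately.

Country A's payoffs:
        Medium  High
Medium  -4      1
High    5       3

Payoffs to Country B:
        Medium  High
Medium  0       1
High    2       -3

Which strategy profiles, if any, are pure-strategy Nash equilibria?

(Medium, Medium): Country A can switch to High (-4 → 5). Not NE.
(Medium, High): Country A can switch to High (1 → 3). Not NE.
(High, Medium): Country A gets 5, best alternative -4; Country B gets 2, best alternative -3. No profitable deviation — NE.
(High, High): Country B can switch to Medium (-3 → 2). Not NE.

The unique pure-strategy Nash equilibrium is (High, Medium).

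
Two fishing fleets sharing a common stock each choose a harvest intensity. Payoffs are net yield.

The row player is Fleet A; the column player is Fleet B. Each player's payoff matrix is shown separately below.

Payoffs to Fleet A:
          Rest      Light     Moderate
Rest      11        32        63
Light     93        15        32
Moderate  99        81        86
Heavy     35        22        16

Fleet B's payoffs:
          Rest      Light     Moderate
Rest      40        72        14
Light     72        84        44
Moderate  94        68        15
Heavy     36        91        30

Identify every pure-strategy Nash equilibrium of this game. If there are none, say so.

(Moderate, Rest)

(Rest, Rest): Fleet A can switch to Light (11 → 93). Not NE.
(Rest, Light): Fleet A can switch to Moderate (32 → 81). Not NE.
(Rest, Moderate): Fleet A can switch to Moderate (63 → 86). Not NE.
(Light, Rest): Fleet A can switch to Moderate (93 → 99). Not NE.
(Light, Light): Fleet A can switch to Rest (15 → 32). Not NE.
(Light, Moderate): Fleet A can switch to Rest (32 → 63). Not NE.
(Moderate, Rest): Fleet A gets 99, best alternative 93; Fleet B gets 94, best alternative 68. No profitable deviation — NE.
(The remaining 5 profiles each have a profitable deviation by the same check.)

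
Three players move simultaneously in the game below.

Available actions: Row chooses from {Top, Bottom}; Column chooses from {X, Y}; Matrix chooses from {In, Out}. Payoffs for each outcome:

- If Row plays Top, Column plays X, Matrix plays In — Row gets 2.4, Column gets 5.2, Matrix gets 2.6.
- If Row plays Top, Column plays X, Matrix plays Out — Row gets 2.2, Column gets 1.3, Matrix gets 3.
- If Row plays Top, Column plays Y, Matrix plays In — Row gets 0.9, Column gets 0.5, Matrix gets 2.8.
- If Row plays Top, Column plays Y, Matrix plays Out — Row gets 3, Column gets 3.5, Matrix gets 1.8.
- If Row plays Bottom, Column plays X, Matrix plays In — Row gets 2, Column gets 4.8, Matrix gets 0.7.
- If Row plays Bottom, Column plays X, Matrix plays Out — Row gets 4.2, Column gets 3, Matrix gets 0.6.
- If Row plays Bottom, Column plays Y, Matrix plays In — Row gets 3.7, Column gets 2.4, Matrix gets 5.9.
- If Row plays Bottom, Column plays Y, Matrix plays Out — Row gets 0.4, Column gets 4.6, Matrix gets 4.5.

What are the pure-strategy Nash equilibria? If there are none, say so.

Row against (X, In): payoffs 2.4, 2 → best response Top.
Row against (X, Out): payoffs 2.2, 4.2 → best response Bottom.
Row against (Y, In): payoffs 0.9, 3.7 → best response Bottom.
Row against (Y, Out): payoffs 3, 0.4 → best response Top.
Column against (Top, In): payoffs 5.2, 0.5 → best response X.
Column against (Top, Out): payoffs 1.3, 3.5 → best response Y.
Column against (Bottom, In): payoffs 4.8, 2.4 → best response X.
Column against (Bottom, Out): payoffs 3, 4.6 → best response Y.
Matrix against (Top, X): payoffs 2.6, 3 → best response Out.
Matrix against (Top, Y): payoffs 2.8, 1.8 → best response In.
Matrix against (Bottom, X): payoffs 0.7, 0.6 → best response In.
Matrix against (Bottom, Y): payoffs 5.9, 4.5 → best response In.
No profile is a mutual best response for all players.

There is no pure-strategy Nash equilibrium.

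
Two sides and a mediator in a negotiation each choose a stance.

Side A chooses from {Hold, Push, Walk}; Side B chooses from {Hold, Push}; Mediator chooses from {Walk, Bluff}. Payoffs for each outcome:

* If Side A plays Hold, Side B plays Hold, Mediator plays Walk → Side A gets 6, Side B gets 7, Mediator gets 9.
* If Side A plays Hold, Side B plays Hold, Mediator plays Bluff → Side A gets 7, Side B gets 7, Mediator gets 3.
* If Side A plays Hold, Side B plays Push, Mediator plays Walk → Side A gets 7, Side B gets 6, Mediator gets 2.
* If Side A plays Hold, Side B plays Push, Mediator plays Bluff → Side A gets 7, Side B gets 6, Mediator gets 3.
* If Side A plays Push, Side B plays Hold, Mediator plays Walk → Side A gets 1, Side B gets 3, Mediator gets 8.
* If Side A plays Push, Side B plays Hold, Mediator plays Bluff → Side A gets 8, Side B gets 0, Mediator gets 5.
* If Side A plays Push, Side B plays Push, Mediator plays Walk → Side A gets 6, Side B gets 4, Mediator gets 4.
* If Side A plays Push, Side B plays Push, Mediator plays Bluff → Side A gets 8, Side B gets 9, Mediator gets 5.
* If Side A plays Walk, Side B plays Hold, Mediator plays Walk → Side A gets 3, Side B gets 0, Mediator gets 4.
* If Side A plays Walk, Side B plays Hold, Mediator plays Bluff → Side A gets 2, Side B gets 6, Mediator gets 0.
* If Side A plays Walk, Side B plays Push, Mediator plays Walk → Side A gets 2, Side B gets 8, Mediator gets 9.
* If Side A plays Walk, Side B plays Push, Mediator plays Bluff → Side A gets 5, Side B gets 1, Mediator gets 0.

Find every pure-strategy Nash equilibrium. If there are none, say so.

The pure Nash equilibria are (Hold, Hold, Walk) and (Push, Push, Bluff).

For each player, find the best response to each opponent profile; mutual best responses are the pure NE.
Side A against (Hold, Walk): payoffs 6, 1, 3 → best response Hold.
Side A against (Hold, Bluff): payoffs 7, 8, 2 → best response Push.
Side A against (Push, Walk): payoffs 7, 6, 2 → best response Hold.
Side A against (Push, Bluff): payoffs 7, 8, 5 → best response Push.
Side B against (Hold, Walk): payoffs 7, 6 → best response Hold.
Side B against (Hold, Bluff): payoffs 7, 6 → best response Hold.
Side B against (Push, Walk): payoffs 3, 4 → best response Push.
Side B against (Push, Bluff): payoffs 0, 9 → best response Push.
Side B against (Walk, Walk): payoffs 0, 8 → best response Push.
Side B against (Walk, Bluff): payoffs 6, 1 → best response Hold.
Mediator against (Hold, Hold): payoffs 9, 3 → best response Walk.
Mediator against (Hold, Push): payoffs 2, 3 → best response Bluff.
Mediator against (Push, Hold): payoffs 8, 5 → best response Walk.
Mediator against (Push, Push): payoffs 4, 5 → best response Bluff.
Mediator against (Walk, Hold): payoffs 4, 0 → best response Walk.
Mediator against (Walk, Push): payoffs 9, 0 → best response Walk.
Mutual best responses: (Hold, Hold, Walk); (Push, Push, Bluff).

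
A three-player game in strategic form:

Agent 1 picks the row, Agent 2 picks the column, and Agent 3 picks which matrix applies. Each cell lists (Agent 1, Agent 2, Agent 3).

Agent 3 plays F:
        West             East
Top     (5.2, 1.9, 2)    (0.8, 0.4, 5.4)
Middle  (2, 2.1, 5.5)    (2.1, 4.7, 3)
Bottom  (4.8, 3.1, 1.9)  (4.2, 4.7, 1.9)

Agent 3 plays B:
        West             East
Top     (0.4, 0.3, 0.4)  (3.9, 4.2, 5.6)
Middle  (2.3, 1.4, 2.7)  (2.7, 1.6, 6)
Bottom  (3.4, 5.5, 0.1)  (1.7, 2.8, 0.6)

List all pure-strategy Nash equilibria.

Pure-strategy Nash equilibria: (Top, West, F), (Top, East, B), (Bottom, East, F)

(Top, West, F): Agent 1 gets 5.2, best alternative 4.8; Agent 2 gets 1.9, best alternative 0.4; Agent 3 gets 2, best alternative 0.4. No profitable deviation — NE.
(Top, West, B): Agent 1 can switch to Middle (0.4 → 2.3). Not NE.
(Top, East, F): Agent 1 can switch to Middle (0.8 → 2.1). Not NE.
(Top, East, B): Agent 1 gets 3.9, best alternative 2.7; Agent 2 gets 4.2, best alternative 0.3; Agent 3 gets 5.6, best alternative 5.4. No profitable deviation — NE.
(Middle, West, F): Agent 1 can switch to Top (2 → 5.2). Not NE.
(Middle, West, B): Agent 1 can switch to Bottom (2.3 → 3.4). Not NE.
(Middle, East, F): Agent 1 can switch to Bottom (2.1 → 4.2). Not NE.
(Middle, East, B): Agent 1 can switch to Top (2.7 → 3.9). Not NE.
(Bottom, East, F): Agent 1 gets 4.2, best alternative 2.1; Agent 2 gets 4.7, best alternative 3.1; Agent 3 gets 1.9, best alternative 0.6. No profitable deviation — NE.
(The remaining 3 profiles each have a profitable deviation by the same check.)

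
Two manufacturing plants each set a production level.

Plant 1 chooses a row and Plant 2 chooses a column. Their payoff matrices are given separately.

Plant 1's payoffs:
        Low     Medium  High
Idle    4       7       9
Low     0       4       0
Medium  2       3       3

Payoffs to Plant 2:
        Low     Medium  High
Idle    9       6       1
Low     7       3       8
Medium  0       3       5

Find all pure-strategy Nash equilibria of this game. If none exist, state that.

For each strategy profile, look for a profitable unilateral deviation.
(Idle, Low): Plant 1 gets 4, best alternative 2; Plant 2 gets 9, best alternative 6. No profitable deviation — NE.
(Idle, Medium): Plant 2 can switch to Low (6 → 9). Not NE.
(Idle, High): Plant 2 can switch to Low (1 → 9). Not NE.
(Low, Low): Plant 1 can switch to Idle (0 → 4). Not NE.
(Low, Medium): Plant 1 can switch to Idle (4 → 7). Not NE.
(Low, High): Plant 1 can switch to Idle (0 → 9). Not NE.
(Medium, Low): Plant 1 can switch to Idle (2 → 4). Not NE.
(Medium, Medium): Plant 1 can switch to Idle (3 → 7). Not NE.
(Medium, High): Plant 1 can switch to Idle (3 → 9). Not NE.

The unique pure-strategy Nash equilibrium is (Idle, Low).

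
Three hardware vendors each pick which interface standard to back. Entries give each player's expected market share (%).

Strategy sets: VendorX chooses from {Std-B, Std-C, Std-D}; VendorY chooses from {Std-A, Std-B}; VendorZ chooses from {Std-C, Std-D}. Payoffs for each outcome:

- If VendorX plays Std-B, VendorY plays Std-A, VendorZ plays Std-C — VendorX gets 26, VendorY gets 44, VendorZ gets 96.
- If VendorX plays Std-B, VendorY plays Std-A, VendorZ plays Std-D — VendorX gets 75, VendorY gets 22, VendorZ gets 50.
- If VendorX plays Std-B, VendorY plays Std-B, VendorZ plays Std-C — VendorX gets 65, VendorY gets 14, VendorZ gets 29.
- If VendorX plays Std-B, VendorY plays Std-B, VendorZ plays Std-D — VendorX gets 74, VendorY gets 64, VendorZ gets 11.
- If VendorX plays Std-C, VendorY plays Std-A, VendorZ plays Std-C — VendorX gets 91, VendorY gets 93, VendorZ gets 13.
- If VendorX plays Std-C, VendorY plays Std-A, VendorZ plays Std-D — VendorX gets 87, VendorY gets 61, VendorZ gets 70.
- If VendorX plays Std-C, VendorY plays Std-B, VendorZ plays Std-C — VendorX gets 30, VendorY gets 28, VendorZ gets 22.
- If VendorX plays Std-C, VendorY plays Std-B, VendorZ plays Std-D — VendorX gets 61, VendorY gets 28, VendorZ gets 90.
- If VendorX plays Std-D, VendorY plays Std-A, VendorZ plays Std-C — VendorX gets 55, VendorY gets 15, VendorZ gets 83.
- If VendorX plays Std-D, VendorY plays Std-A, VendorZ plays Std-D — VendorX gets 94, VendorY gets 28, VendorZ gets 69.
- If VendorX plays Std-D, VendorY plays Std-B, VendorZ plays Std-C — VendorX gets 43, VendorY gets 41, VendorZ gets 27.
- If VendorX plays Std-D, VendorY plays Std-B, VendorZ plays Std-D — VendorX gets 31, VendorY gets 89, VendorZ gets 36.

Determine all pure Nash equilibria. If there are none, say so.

No pure-strategy Nash equilibrium.

(Std-B, Std-A, Std-C): VendorX can switch to Std-C (26 → 91). Not NE.
(Std-B, Std-A, Std-D): VendorX can switch to Std-C (75 → 87). Not NE.
(Std-B, Std-B, Std-C): VendorY can switch to Std-A (14 → 44). Not NE.
(Std-B, Std-B, Std-D): VendorZ can switch to Std-C (11 → 29). Not NE.
(Std-C, Std-A, Std-C): VendorZ can switch to Std-D (13 → 70). Not NE.
(Std-C, Std-A, Std-D): VendorX can switch to Std-D (87 → 94). Not NE.
(The remaining 6 profiles each have a profitable deviation by the same check.)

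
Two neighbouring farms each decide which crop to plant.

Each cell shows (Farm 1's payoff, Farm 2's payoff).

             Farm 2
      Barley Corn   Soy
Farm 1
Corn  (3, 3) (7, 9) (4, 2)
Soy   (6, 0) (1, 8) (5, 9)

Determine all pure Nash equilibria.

Pure-strategy Nash equilibria: (Corn, Corn); (Soy, Soy)

(Corn, Barley): Farm 1 can switch to Soy (3 → 6). Not NE.
(Corn, Corn): Farm 1 gets 7, best alternative 1; Farm 2 gets 9, best alternative 3. No profitable deviation — NE.
(Corn, Soy): Farm 1 can switch to Soy (4 → 5). Not NE.
(Soy, Barley): Farm 2 can switch to Corn (0 → 8). Not NE.
(Soy, Corn): Farm 1 can switch to Corn (1 → 7). Not NE.
(Soy, Soy): Farm 1 gets 5, best alternative 4; Farm 2 gets 9, best alternative 8. No profitable deviation — NE.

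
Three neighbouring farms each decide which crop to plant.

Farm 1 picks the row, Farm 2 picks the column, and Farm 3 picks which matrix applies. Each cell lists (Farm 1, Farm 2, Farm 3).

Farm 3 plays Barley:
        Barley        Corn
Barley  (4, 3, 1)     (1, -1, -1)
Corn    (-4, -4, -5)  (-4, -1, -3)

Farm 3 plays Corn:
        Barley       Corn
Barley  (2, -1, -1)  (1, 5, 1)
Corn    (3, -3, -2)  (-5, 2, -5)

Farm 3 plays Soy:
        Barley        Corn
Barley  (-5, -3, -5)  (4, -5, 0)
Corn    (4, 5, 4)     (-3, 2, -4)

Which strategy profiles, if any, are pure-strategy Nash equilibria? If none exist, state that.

Pure-strategy Nash equilibria: (Barley, Barley, Barley) and (Barley, Corn, Corn) and (Corn, Barley, Soy)

Farm 1 against (Barley, Barley): payoffs 4, -4 → best response Barley.
Farm 1 against (Barley, Corn): payoffs 2, 3 → best response Corn.
Farm 1 against (Barley, Soy): payoffs -5, 4 → best response Corn.
Farm 1 against (Corn, Barley): payoffs 1, -4 → best response Barley.
Farm 1 against (Corn, Corn): payoffs 1, -5 → best response Barley.
Farm 1 against (Corn, Soy): payoffs 4, -3 → best response Barley.
Farm 2 against (Barley, Barley): payoffs 3, -1 → best response Barley.
Farm 2 against (Barley, Corn): payoffs -1, 5 → best response Corn.
Farm 2 against (Barley, Soy): payoffs -3, -5 → best response Barley.
Farm 2 against (Corn, Barley): payoffs -4, -1 → best response Corn.
Farm 2 against (Corn, Corn): payoffs -3, 2 → best response Corn.
Farm 2 against (Corn, Soy): payoffs 5, 2 → best response Barley.
Farm 3 against (Barley, Barley): payoffs 1, -1, -5 → best response Barley.
Farm 3 against (Barley, Corn): payoffs -1, 1, 0 → best response Corn.
Farm 3 against (Corn, Barley): payoffs -5, -2, 4 → best response Soy.
Farm 3 against (Corn, Corn): payoffs -3, -5, -4 → best response Barley.
Mutual best responses: (Barley, Barley, Barley); (Barley, Corn, Corn); (Corn, Barley, Soy).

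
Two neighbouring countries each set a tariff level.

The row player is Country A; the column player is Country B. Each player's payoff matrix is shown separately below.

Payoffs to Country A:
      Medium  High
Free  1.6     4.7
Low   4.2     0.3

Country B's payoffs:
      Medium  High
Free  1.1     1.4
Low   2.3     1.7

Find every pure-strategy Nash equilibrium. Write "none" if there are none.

Country A against Medium: payoffs 1.6, 4.2 → best response Low.
Country A against High: payoffs 4.7, 0.3 → best response Free.
Country B against Free: payoffs 1.1, 1.4 → best response High.
Country B against Low: payoffs 2.3, 1.7 → best response Medium.
Mutual best responses: (Free, High); (Low, Medium).

(Free, High); (Low, Medium)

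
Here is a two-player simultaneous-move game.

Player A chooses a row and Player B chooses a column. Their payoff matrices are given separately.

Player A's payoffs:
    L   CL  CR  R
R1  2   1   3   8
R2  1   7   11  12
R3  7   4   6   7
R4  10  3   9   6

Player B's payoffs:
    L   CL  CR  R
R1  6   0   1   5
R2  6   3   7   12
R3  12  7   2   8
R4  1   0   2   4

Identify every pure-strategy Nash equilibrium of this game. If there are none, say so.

For each player, find the best response to each opponent profile; mutual best responses are the pure NE.
Player A against L: payoffs 2, 1, 7, 10 → best response R4.
Player A against CL: payoffs 1, 7, 4, 3 → best response R2.
Player A against CR: payoffs 3, 11, 6, 9 → best response R2.
Player A against R: payoffs 8, 12, 7, 6 → best response R2.
Player B against R1: payoffs 6, 0, 1, 5 → best response L.
Player B against R2: payoffs 6, 3, 7, 12 → best response R.
Player B against R3: payoffs 12, 7, 2, 8 → best response L.
Player B against R4: payoffs 1, 0, 2, 4 → best response R.
Mutual best responses: (R2, R).

Pure NE: (R2, R)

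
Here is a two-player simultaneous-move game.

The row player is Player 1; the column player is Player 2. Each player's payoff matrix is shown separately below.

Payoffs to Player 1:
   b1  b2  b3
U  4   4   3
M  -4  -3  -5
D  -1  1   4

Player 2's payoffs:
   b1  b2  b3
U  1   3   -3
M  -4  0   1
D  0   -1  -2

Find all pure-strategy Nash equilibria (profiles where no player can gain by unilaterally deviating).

(U, b2)

Player 1 against b1: payoffs 4, -4, -1 → best response U.
Player 1 against b2: payoffs 4, -3, 1 → best response U.
Player 1 against b3: payoffs 3, -5, 4 → best response D.
Player 2 against U: payoffs 1, 3, -3 → best response b2.
Player 2 against M: payoffs -4, 0, 1 → best response b3.
Player 2 against D: payoffs 0, -1, -2 → best response b1.
Mutual best responses: (U, b2).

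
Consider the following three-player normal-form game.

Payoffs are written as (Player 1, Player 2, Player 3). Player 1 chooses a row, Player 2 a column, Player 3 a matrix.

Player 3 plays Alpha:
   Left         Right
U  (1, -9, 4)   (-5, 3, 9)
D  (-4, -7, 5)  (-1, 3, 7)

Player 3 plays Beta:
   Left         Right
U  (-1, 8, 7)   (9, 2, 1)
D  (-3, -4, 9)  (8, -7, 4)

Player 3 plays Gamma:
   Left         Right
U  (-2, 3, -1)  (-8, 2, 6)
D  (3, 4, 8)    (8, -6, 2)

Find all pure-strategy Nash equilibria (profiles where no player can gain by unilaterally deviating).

(U, Left, Beta), (D, Right, Alpha)

Player 1 against (Left, Alpha): payoffs 1, -4 → best response U.
Player 1 against (Left, Beta): payoffs -1, -3 → best response U.
Player 1 against (Left, Gamma): payoffs -2, 3 → best response D.
Player 1 against (Right, Alpha): payoffs -5, -1 → best response D.
Player 1 against (Right, Beta): payoffs 9, 8 → best response U.
Player 1 against (Right, Gamma): payoffs -8, 8 → best response D.
Player 2 against (U, Alpha): payoffs -9, 3 → best response Right.
Player 2 against (U, Beta): payoffs 8, 2 → best response Left.
Player 2 against (U, Gamma): payoffs 3, 2 → best response Left.
Player 2 against (D, Alpha): payoffs -7, 3 → best response Right.
Player 2 against (D, Beta): payoffs -4, -7 → best response Left.
Player 2 against (D, Gamma): payoffs 4, -6 → best response Left.
Player 3 against (U, Left): payoffs 4, 7, -1 → best response Beta.
Player 3 against (U, Right): payoffs 9, 1, 6 → best response Alpha.
Player 3 against (D, Left): payoffs 5, 9, 8 → best response Beta.
Player 3 against (D, Right): payoffs 7, 4, 2 → best response Alpha.
Mutual best responses: (U, Left, Beta); (D, Right, Alpha).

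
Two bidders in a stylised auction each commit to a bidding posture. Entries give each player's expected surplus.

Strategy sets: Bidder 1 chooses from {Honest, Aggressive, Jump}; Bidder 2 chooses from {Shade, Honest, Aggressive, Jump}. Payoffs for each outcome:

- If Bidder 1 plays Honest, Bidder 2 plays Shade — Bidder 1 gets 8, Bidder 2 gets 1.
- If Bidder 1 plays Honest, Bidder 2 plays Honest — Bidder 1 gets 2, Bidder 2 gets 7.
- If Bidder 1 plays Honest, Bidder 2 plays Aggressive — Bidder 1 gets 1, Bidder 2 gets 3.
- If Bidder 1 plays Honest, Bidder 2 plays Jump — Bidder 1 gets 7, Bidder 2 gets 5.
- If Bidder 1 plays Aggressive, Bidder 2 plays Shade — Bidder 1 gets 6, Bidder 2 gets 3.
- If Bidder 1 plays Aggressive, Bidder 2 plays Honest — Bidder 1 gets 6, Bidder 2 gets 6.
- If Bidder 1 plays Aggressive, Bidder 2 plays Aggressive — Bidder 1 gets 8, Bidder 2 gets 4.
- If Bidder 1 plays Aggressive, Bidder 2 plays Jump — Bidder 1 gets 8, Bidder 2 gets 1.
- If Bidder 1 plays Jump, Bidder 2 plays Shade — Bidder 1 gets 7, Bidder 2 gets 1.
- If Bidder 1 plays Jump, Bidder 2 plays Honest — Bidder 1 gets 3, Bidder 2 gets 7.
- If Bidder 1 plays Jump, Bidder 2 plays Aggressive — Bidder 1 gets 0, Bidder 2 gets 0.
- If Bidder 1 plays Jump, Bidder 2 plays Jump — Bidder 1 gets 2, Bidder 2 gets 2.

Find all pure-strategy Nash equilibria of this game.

(Aggressive, Honest)

(Honest, Shade): Bidder 2 can switch to Honest (1 → 7). Not NE.
(Honest, Honest): Bidder 1 can switch to Aggressive (2 → 6). Not NE.
(Honest, Aggressive): Bidder 1 can switch to Aggressive (1 → 8). Not NE.
(Honest, Jump): Bidder 1 can switch to Aggressive (7 → 8). Not NE.
(Aggressive, Shade): Bidder 1 can switch to Honest (6 → 8). Not NE.
(Aggressive, Honest): Bidder 1 gets 6, best alternative 3; Bidder 2 gets 6, best alternative 4. No profitable deviation — NE.
(Aggressive, Aggressive): Bidder 2 can switch to Honest (4 → 6). Not NE.
(Aggressive, Jump): Bidder 2 can switch to Shade (1 → 3). Not NE.
(Jump, Shade): Bidder 1 can switch to Honest (7 → 8). Not NE.
(Jump, Honest): Bidder 1 can switch to Aggressive (3 → 6). Not NE.
(Jump, Aggressive): Bidder 1 can switch to Honest (0 → 1). Not NE.
(The remaining 1 profile has a profitable deviation by the same check.)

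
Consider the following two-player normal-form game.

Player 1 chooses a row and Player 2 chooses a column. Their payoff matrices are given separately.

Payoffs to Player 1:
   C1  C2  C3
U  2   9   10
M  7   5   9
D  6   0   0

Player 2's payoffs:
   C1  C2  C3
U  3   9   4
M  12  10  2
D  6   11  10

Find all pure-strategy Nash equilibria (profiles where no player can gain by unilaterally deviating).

The pure Nash equilibria are (U, C2), (M, C1).

Player 1 against C1: payoffs 2, 7, 6 → best response M.
Player 1 against C2: payoffs 9, 5, 0 → best response U.
Player 1 against C3: payoffs 10, 9, 0 → best response U.
Player 2 against U: payoffs 3, 9, 4 → best response C2.
Player 2 against M: payoffs 12, 10, 2 → best response C1.
Player 2 against D: payoffs 6, 11, 10 → best response C2.
Mutual best responses: (U, C2); (M, C1).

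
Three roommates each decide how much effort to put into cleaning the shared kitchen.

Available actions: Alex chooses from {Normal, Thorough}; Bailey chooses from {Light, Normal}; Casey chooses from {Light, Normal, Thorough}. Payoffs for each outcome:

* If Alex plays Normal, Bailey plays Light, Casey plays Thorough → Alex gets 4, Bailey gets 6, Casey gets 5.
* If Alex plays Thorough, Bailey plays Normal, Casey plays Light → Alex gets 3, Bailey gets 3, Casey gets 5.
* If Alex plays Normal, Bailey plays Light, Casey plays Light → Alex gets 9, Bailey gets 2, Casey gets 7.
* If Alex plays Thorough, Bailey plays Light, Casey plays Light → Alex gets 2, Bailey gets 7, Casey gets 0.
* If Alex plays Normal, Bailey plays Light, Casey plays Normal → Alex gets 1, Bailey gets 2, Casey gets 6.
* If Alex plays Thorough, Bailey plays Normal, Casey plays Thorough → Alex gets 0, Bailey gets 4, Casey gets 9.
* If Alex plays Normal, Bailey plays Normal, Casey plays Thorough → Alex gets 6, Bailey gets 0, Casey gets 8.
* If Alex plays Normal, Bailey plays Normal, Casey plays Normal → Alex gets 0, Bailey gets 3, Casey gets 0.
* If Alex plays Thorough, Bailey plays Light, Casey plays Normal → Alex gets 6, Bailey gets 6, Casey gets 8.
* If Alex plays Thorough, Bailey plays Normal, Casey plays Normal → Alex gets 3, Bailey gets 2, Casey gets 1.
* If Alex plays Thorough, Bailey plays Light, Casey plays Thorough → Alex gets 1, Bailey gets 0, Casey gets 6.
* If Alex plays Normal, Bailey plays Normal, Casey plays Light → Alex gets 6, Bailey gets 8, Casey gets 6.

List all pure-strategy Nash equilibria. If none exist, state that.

Mark each player's best response to every combination of opponents' strategies; a profile where every player is best-responding is a pure Nash equilibrium.
Alex against (Light, Light): payoffs 9, 2 → best response Normal.
Alex against (Light, Normal): payoffs 1, 6 → best response Thorough.
Alex against (Light, Thorough): payoffs 4, 1 → best response Normal.
Alex against (Normal, Light): payoffs 6, 3 → best response Normal.
Alex against (Normal, Normal): payoffs 0, 3 → best response Thorough.
Alex against (Normal, Thorough): payoffs 6, 0 → best response Normal.
Bailey against (Normal, Light): payoffs 2, 8 → best response Normal.
Bailey against (Normal, Normal): payoffs 2, 3 → best response Normal.
Bailey against (Normal, Thorough): payoffs 6, 0 → best response Light.
Bailey against (Thorough, Light): payoffs 7, 3 → best response Light.
Bailey against (Thorough, Normal): payoffs 6, 2 → best response Light.
Bailey against (Thorough, Thorough): payoffs 0, 4 → best response Normal.
Casey against (Normal, Light): payoffs 7, 6, 5 → best response Light.
Casey against (Normal, Normal): payoffs 6, 0, 8 → best response Thorough.
Casey against (Thorough, Light): payoffs 0, 8, 6 → best response Normal.
Casey against (Thorough, Normal): payoffs 5, 1, 9 → best response Thorough.
Mutual best responses: (Thorough, Light, Normal).

Pure NE: (Thorough, Light, Normal)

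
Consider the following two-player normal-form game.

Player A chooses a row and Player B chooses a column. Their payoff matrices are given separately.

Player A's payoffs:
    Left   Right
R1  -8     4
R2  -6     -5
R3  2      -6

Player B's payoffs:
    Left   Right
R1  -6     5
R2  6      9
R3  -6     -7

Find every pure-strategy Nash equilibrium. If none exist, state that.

(R1, Right) and (R3, Left)

(R1, Left): Player A can switch to R2 (-8 → -6). Not NE.
(R1, Right): Player A gets 4, best alternative -5; Player B gets 5, best alternative -6. No profitable deviation — NE.
(R2, Left): Player A can switch to R3 (-6 → 2). Not NE.
(R2, Right): Player A can switch to R1 (-5 → 4). Not NE.
(R3, Left): Player A gets 2, best alternative -6; Player B gets -6, best alternative -7. No profitable deviation — NE.
(R3, Right): Player A can switch to R1 (-6 → 4). Not NE.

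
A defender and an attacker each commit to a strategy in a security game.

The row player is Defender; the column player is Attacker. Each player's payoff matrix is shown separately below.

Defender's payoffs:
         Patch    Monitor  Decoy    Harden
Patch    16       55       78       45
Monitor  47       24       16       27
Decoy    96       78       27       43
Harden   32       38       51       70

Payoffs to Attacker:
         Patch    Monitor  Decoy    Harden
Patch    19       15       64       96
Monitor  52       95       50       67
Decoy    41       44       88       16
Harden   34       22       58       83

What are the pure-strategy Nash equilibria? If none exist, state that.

Pure NE: (Harden, Harden)

Defender against Patch: payoffs 16, 47, 96, 32 → best response Decoy.
Defender against Monitor: payoffs 55, 24, 78, 38 → best response Decoy.
Defender against Decoy: payoffs 78, 16, 27, 51 → best response Patch.
Defender against Harden: payoffs 45, 27, 43, 70 → best response Harden.
Attacker against Patch: payoffs 19, 15, 64, 96 → best response Harden.
Attacker against Monitor: payoffs 52, 95, 50, 67 → best response Monitor.
Attacker against Decoy: payoffs 41, 44, 88, 16 → best response Decoy.
Attacker against Harden: payoffs 34, 22, 58, 83 → best response Harden.
Mutual best responses: (Harden, Harden).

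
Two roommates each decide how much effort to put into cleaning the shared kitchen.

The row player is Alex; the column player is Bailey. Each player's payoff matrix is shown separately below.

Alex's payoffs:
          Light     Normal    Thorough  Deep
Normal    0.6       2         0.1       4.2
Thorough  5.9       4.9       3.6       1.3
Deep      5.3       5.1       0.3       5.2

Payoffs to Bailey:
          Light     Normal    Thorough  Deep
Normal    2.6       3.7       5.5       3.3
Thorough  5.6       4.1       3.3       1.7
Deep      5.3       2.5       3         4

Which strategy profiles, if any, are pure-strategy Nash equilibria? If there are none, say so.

Pure NE: (Thorough, Light)

(Normal, Light): Alex can switch to Thorough (0.6 → 5.9). Not NE.
(Normal, Normal): Alex can switch to Thorough (2 → 4.9). Not NE.
(Normal, Thorough): Alex can switch to Thorough (0.1 → 3.6). Not NE.
(Normal, Deep): Alex can switch to Deep (4.2 → 5.2). Not NE.
(Thorough, Light): Alex gets 5.9, best alternative 5.3; Bailey gets 5.6, best alternative 4.1. No profitable deviation — NE.
(Thorough, Normal): Alex can switch to Deep (4.9 → 5.1). Not NE.
(Thorough, Thorough): Bailey can switch to Light (3.3 → 5.6). Not NE.
(Thorough, Deep): Alex can switch to Normal (1.3 → 4.2). Not NE.
(Deep, Light): Alex can switch to Thorough (5.3 → 5.9). Not NE.
(Deep, Normal): Bailey can switch to Light (2.5 → 5.3). Not NE.
(Deep, Thorough): Alex can switch to Thorough (0.3 → 3.6). Not NE.
(The remaining 1 profile has a profitable deviation by the same check.)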